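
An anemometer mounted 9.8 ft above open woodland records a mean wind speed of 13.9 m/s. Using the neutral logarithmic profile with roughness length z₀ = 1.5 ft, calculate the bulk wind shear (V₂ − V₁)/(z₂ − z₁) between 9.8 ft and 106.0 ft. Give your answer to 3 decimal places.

Log law: V₂ = V₁ · ln(z₂/z₀)/ln(z₁/z₀) = 13.9 × 4.2580/1.8769 = 31.5335 m/s
ΔV/Δz = (31.5335 − 13.9)/(106.0 − 9.8) = 17.6335/96.2000 = 0.18330 m/s/ft

0.183 m/s/ft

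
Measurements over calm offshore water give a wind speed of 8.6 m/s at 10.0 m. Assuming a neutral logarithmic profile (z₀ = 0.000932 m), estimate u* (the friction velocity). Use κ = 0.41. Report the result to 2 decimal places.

u* ≈ 0.38 m/s

Log law: V(z) = (u*/κ) · ln(z/z₀) ⇒ u* = κ · V / ln(z/z₀)
u* = 0.41 × 8.6 / ln(10.0/0.000932) = 0.41 × 8.6 / 9.2808
   = 3.5260 / 9.2808 = 0.3799 m/s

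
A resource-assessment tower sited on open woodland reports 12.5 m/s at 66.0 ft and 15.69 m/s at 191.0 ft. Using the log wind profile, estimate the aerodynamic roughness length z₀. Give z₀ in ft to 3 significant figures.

Log law: V(z) ∝ ln(z/z₀). With r = V₁/V₂ = 12.5/15.69 = 0.79669,
r · ln(z₂/z₀) = ln(z₁/z₀) ⇒ ln z₀ = (ln z₁ − r·ln z₂)/(1 − r)
ln z₀ = (4.18965 − 0.79669×5.25227) / 0.20331 = 0.0258
z₀ = exp(0.0258) = 1.026 ft

z₀ ≈ 1.03 ft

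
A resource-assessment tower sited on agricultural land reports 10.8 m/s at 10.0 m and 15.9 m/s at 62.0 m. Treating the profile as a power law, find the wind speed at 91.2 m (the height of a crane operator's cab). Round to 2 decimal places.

17.26 m/s

First find α: α = ln(V₂/V₁)/ln(z₂/z₁) = ln(15.9/10.8)/ln(62.0/10.0) = 0.38677/1.82455 = 0.2120
Extrapolate from 62.0 m to 91.2 m: V₃ = 15.9 × (91.2/62.0)^0.2120 = 15.9 × 1.0852 = 17.2554 m/s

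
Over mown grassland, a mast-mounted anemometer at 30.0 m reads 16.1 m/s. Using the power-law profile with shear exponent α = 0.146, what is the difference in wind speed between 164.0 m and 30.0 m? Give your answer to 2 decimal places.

4.53 m/s

Power law: V₂ = V₁ · (z₂/z₁)^α = 16.1 × (5.4667)^0.146 = 20.6316 m/s
ΔV = 20.6316 − 16.1 = 4.5316 m/s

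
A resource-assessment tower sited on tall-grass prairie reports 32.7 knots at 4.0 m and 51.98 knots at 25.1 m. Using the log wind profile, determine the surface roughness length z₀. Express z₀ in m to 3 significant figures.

z₀ ≈ 0.178 m

Log law: V(z) ∝ ln(z/z₀). With r = V₁/V₂ = 32.7/51.98 = 0.62909,
r · ln(z₂/z₀) = ln(z₁/z₀) ⇒ ln z₀ = (ln z₁ − r·ln z₂)/(1 − r)
ln z₀ = (1.38629 − 0.62909×3.22287) / 0.37091 = -1.7286
z₀ = exp(-1.7286) = 0.1775 m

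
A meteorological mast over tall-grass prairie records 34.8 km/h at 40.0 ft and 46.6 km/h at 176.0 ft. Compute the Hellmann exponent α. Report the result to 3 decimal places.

Power law: V₂/V₁ = (z₂/z₁)^α ⇒ α = ln(V₂/V₁) / ln(z₂/z₁)
α = ln(46.6/34.8) / ln(176.0/40.0) = ln(1.3391) / ln(4.4000)
  = 0.29198 / 1.48160 = 0.19707

α ≈ 0.197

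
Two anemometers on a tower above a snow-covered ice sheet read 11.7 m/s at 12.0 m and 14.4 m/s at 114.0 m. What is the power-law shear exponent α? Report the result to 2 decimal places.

α ≈ 0.09

Power law: V₂/V₁ = (z₂/z₁)^α ⇒ α = ln(V₂/V₁) / ln(z₂/z₁)
α = ln(14.4/11.7) / ln(114.0/12.0) = ln(1.2308) / ln(9.5000)
  = 0.20764 / 2.25129 = 0.09223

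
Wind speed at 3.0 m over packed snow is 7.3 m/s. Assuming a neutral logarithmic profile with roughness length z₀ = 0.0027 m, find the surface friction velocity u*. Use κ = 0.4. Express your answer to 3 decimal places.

Log law: V(z) = (u*/κ) · ln(z/z₀) ⇒ u* = κ · V / ln(z/z₀)
u* = 0.4 × 7.3 / ln(3.0/0.0027) = 0.4 × 7.3 / 7.0131
   = 2.9200 / 7.0131 = 0.4164 m/s

u* ≈ 0.416 m/s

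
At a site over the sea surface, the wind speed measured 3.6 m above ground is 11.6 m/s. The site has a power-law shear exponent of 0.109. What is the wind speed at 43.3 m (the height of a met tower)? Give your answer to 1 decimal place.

15.2 m/s

Power-law profile: V₂ = V₁ · (z₂/z₁)^α
V₂ = 11.6 × (43.3/3.6)^0.109 = 11.6 × (12.0278)^0.109
    = 11.6 × 1.3114 = 15.2124 m/s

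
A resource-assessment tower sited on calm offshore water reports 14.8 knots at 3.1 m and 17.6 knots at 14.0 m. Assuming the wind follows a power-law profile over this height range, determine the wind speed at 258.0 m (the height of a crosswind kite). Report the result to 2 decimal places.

24.60 knots

First find α: α = ln(V₂/V₁)/ln(z₂/z₁) = ln(17.6/14.8)/ln(14.0/3.1) = 0.17327/1.50766 = 0.1149
Extrapolate from 14.0 m to 258.0 m: V₃ = 17.6 × (258.0/14.0)^0.1149 = 17.6 × 1.3978 = 24.6010 knots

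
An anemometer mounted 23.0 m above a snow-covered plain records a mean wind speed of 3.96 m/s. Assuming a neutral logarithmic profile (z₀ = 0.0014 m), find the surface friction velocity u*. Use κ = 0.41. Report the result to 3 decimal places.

u* ≈ 0.167 m/s

Log law: V(z) = (u*/κ) · ln(z/z₀) ⇒ u* = κ · V / ln(z/z₀)
u* = 0.41 × 3.96 / ln(23.0/0.0014) = 0.41 × 3.96 / 9.7068
   = 1.6236 / 9.7068 = 0.1673 m/s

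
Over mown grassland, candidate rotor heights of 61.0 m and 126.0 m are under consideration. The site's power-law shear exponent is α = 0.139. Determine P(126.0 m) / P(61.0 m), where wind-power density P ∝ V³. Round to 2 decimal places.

Speed ratio: V_B/V_A = (z_B/z_A)^α = (126.0/61.0)^0.139 = (2.0656)^0.139 = 1.10609
Power-density ratio: P_B/P_A = (V_B/V_A)³ = (1.10609)³ = 1.35323

1.35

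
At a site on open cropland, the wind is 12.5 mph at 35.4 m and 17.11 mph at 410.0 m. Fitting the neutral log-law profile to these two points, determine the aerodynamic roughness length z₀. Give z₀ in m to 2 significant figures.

z₀ ≈ 0.046 m

Log law: V(z) ∝ ln(z/z₀). With r = V₁/V₂ = 12.5/17.11 = 0.73057,
r · ln(z₂/z₀) = ln(z₁/z₀) ⇒ ln z₀ = (ln z₁ − r·ln z₂)/(1 − r)
ln z₀ = (3.56671 − 0.73057×6.01616) / 0.26943 = -3.0750
z₀ = exp(-3.0750) = 0.04619 m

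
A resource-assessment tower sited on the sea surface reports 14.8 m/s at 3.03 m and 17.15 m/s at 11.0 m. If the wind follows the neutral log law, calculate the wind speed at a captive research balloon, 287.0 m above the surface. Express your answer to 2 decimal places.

Log law: V ∝ ln(z/z₀). From the pair, with r = V₁/V₂ = 0.86297,
ln z₀ = (ln z₁ − r·ln z₂)/(1 − r) = (1.1086 − 0.86297×2.3979)/0.13703 = -7.0115 → z₀ = 0.0009015 m
V₃ = V₁ · ln(z₃/z₀)/ln(z₁/z₀) = 14.8 × 12.6710/8.1201 = 23.0947 m/s

23.09 m/s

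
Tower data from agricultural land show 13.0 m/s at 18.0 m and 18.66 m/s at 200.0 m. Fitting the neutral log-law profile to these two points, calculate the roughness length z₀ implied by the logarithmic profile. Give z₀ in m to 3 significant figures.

Log law: V(z) ∝ ln(z/z₀). With r = V₁/V₂ = 13.0/18.66 = 0.69668,
r · ln(z₂/z₀) = ln(z₁/z₀) ⇒ ln z₀ = (ln z₁ − r·ln z₂)/(1 − r)
ln z₀ = (2.89037 − 0.69668×5.29832) / 0.30332 = -2.6402
z₀ = exp(-2.6402) = 0.07134 m

z₀ ≈ 0.0713 m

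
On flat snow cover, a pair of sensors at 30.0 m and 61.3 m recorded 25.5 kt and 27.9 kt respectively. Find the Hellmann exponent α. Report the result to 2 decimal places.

α ≈ 0.13

Power law: V₂/V₁ = (z₂/z₁)^α ⇒ α = ln(V₂/V₁) / ln(z₂/z₁)
α = ln(27.9/25.5) / ln(61.3/30.0) = ln(1.0941) / ln(2.0433)
  = 0.08995 / 0.71458 = 0.12588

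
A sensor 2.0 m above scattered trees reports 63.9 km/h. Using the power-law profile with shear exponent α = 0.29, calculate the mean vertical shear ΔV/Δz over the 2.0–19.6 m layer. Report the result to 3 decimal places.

Power law: V₂ = V₁ · (z₂/z₁)^α = 63.9 × (9.8000)^0.29 = 123.8672 km/h
ΔV/Δz = (123.8672 − 63.9)/(19.6 − 2.0) = 59.9672/17.6000 = 3.40723 km/h/m

3.407 km/h/m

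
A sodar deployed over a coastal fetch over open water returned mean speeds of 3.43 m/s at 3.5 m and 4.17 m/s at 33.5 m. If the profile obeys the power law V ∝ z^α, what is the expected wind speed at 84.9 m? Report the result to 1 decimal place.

4.5 m/s

First find α: α = ln(V₂/V₁)/ln(z₂/z₁) = ln(4.17/3.43)/ln(33.5/3.5) = 0.19536/2.25878 = 0.0865
Extrapolate from 33.5 m to 84.9 m: V₃ = 4.17 × (84.9/33.5)^0.0865 = 4.17 × 1.0837 = 4.5192 m/s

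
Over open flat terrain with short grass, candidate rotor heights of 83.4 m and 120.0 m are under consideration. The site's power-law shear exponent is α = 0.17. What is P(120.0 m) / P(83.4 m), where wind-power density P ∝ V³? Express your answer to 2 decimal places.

1.20

Speed ratio: V_B/V_A = (z_B/z_A)^α = (120.0/83.4)^0.17 = (1.4388)^0.17 = 1.06381
Power-density ratio: P_B/P_A = (V_B/V_A)³ = (1.06381)³ = 1.20389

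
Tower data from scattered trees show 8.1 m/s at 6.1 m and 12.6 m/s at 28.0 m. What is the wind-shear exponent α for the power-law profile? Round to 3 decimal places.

Power law: V₂/V₁ = (z₂/z₁)^α ⇒ α = ln(V₂/V₁) / ln(z₂/z₁)
α = ln(12.6/8.1) / ln(28.0/6.1) = ln(1.5556) / ln(4.5902)
  = 0.44183 / 1.52392 = 0.28993

α ≈ 0.290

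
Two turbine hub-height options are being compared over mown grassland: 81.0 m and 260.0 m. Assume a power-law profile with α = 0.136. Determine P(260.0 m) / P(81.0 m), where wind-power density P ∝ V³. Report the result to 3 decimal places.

Speed ratio: V_B/V_A = (z_B/z_A)^α = (260.0/81.0)^0.136 = (3.2099)^0.136 = 1.17188
Power-density ratio: P_B/P_A = (V_B/V_A)³ = (1.17188)³ = 1.60934

1.609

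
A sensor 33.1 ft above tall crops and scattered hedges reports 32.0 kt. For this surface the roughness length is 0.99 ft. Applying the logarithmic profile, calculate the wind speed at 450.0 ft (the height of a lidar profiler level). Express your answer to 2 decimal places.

55.80 kt

Log law: V(z) ∝ ln(z/z₀), so V₂/V₁ = ln(z₂/z₀) / ln(z₁/z₀).
ln(450.0/0.99) = 6.1193, ln(33.1/0.99) = 3.5096
V₂ = 32.0 × 6.1193/3.5096 = 32.0 × 1.7436 = 55.7951 kt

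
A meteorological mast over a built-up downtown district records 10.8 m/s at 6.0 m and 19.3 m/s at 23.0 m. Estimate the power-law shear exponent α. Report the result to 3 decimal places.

α ≈ 0.432

Power law: V₂/V₁ = (z₂/z₁)^α ⇒ α = ln(V₂/V₁) / ln(z₂/z₁)
α = ln(19.3/10.8) / ln(23.0/6.0) = ln(1.7870) / ln(3.8333)
  = 0.58056 / 1.34373 = 0.43205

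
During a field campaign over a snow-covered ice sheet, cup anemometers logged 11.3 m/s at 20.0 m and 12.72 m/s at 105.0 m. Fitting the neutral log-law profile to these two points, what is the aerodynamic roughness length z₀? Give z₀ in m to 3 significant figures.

z₀ ≈ 0.0000372 m

Log law: V(z) ∝ ln(z/z₀). With r = V₁/V₂ = 11.3/12.72 = 0.88836,
r · ln(z₂/z₀) = ln(z₁/z₀) ⇒ ln z₀ = (ln z₁ − r·ln z₂)/(1 − r)
ln z₀ = (2.99573 − 0.88836×4.65396) / 0.11164 = -10.2000
z₀ = exp(-10.2000) = 0.00003717 m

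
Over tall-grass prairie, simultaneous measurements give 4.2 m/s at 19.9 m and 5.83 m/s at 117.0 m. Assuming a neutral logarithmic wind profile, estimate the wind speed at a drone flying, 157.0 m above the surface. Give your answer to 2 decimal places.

Log law: V ∝ ln(z/z₀). From the pair, with r = V₁/V₂ = 0.72041,
ln z₀ = (ln z₁ − r·ln z₂)/(1 − r) = (2.9907 − 0.72041×4.7622)/0.27959 = -1.5738 → z₀ = 0.2073 m
V₃ = V₁ · ln(z₃/z₀)/ln(z₁/z₀) = 4.2 × 6.6300/4.5645 = 6.1006 m/s

6.10 m/s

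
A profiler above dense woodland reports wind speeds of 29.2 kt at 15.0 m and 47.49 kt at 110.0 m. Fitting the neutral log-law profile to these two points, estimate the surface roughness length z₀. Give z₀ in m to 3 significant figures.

z₀ ≈ 0.623 m

Log law: V(z) ∝ ln(z/z₀). With r = V₁/V₂ = 29.2/47.49 = 0.61487,
r · ln(z₂/z₀) = ln(z₁/z₀) ⇒ ln z₀ = (ln z₁ − r·ln z₂)/(1 − r)
ln z₀ = (2.70805 − 0.61487×4.70048) / 0.38513 = -0.4729
z₀ = exp(-0.4729) = 0.6232 m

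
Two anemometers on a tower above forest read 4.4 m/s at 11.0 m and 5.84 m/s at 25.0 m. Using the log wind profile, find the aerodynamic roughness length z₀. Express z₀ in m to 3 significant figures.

Log law: V(z) ∝ ln(z/z₀). With r = V₁/V₂ = 4.4/5.84 = 0.75342,
r · ln(z₂/z₀) = ln(z₁/z₀) ⇒ ln z₀ = (ln z₁ − r·ln z₂)/(1 − r)
ln z₀ = (2.39790 − 0.75342×3.21888) / 0.24658 = -0.1107
z₀ = exp(-0.1107) = 0.8952 m

z₀ ≈ 0.895 m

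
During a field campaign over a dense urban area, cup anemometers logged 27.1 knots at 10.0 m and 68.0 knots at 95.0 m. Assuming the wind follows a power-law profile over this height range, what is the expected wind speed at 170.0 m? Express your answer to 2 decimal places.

86.25 knots

First find α: α = ln(V₂/V₁)/ln(z₂/z₁) = ln(68.0/27.1)/ln(95.0/10.0) = 0.91997/2.25129 = 0.4086
Extrapolate from 95.0 m to 170.0 m: V₃ = 68.0 × (170.0/95.0)^0.4086 = 68.0 × 1.2685 = 86.2548 knots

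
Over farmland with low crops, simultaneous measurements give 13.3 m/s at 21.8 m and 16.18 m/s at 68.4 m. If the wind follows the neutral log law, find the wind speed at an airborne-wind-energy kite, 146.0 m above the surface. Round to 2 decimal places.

18.09 m/s

Log law: V ∝ ln(z/z₀). From the pair, with r = V₁/V₂ = 0.82200,
ln z₀ = (ln z₁ − r·ln z₂)/(1 − r) = (3.0819 − 0.82200×4.2254)/0.17800 = -2.1987 → z₀ = 0.1110 m
V₃ = V₁ · ln(z₃/z₀)/ln(z₁/z₀) = 13.3 × 7.1823/5.2806 = 18.0897 m/s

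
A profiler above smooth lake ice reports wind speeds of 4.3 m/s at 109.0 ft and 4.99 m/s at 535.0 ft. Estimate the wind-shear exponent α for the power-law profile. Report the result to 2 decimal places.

Power law: V₂/V₁ = (z₂/z₁)^α ⇒ α = ln(V₂/V₁) / ln(z₂/z₁)
α = ln(4.99/4.3) / ln(535.0/109.0) = ln(1.1605) / ln(4.9083)
  = 0.14882 / 1.59092 = 0.09354

α ≈ 0.09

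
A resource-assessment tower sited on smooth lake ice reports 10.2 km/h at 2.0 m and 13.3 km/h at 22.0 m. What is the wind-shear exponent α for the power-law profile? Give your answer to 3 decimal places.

α ≈ 0.111

Power law: V₂/V₁ = (z₂/z₁)^α ⇒ α = ln(V₂/V₁) / ln(z₂/z₁)
α = ln(13.3/10.2) / ln(22.0/2.0) = ln(1.3039) / ln(11.0000)
  = 0.26538 / 2.39790 = 0.11067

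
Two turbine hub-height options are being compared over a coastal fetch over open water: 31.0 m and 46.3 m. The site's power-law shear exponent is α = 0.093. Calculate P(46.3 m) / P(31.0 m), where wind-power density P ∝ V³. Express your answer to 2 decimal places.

1.12

Speed ratio: V_B/V_A = (z_B/z_A)^α = (46.3/31.0)^0.093 = (1.4935)^0.093 = 1.03801
Power-density ratio: P_B/P_A = (V_B/V_A)³ = (1.03801)³ = 1.11843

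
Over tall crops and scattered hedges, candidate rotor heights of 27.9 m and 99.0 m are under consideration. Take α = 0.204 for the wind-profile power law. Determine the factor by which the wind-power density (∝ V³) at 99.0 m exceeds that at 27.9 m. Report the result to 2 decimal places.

2.17

Speed ratio: V_B/V_A = (z_B/z_A)^α = (99.0/27.9)^0.204 = (3.5484)^0.204 = 1.29481
Power-density ratio: P_B/P_A = (V_B/V_A)³ = (1.29481)³ = 2.17080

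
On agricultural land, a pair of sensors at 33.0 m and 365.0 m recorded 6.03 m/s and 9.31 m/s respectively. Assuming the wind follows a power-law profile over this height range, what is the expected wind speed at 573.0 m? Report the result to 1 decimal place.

10.1 m/s

First find α: α = ln(V₂/V₁)/ln(z₂/z₁) = ln(9.31/6.03)/ln(365.0/33.0) = 0.43434/2.40339 = 0.1807
Extrapolate from 365.0 m to 573.0 m: V₃ = 9.31 × (573.0/365.0)^0.1807 = 9.31 × 1.0849 = 10.1006 m/s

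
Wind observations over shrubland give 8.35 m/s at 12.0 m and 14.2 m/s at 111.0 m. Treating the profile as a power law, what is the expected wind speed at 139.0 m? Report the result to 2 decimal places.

14.98 m/s

First find α: α = ln(V₂/V₁)/ln(z₂/z₁) = ln(14.2/8.35)/ln(111.0/12.0) = 0.53098/2.22462 = 0.2387
Extrapolate from 111.0 m to 139.0 m: V₃ = 14.2 × (139.0/111.0)^0.2387 = 14.2 × 1.0552 = 14.9832 m/s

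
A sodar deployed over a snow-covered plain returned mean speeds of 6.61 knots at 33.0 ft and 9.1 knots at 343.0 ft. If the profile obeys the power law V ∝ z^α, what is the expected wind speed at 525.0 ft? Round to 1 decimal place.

9.6 knots

First find α: α = ln(V₂/V₁)/ln(z₂/z₁) = ln(9.1/6.61)/ln(343.0/33.0) = 0.31969/2.34122 = 0.1365
Extrapolate from 343.0 ft to 525.0 ft: V₃ = 9.1 × (525.0/343.0)^0.1365 = 9.1 × 1.0598 = 9.6446 knots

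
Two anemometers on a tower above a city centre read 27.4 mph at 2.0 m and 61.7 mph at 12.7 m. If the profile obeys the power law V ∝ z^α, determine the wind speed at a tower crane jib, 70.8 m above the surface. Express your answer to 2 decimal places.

First find α: α = ln(V₂/V₁)/ln(z₂/z₁) = ln(61.7/27.4)/ln(12.7/2.0) = 0.81174/1.84845 = 0.4391
Extrapolate from 12.7 m to 70.8 m: V₃ = 61.7 × (70.8/12.7)^0.4391 = 61.7 × 2.1267 = 131.2166 mph

131.22 mph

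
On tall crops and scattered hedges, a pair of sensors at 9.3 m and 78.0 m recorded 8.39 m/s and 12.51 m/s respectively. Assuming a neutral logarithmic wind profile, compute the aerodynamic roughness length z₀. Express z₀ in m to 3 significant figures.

Log law: V(z) ∝ ln(z/z₀). With r = V₁/V₂ = 8.39/12.51 = 0.67066,
r · ln(z₂/z₀) = ln(z₁/z₀) ⇒ ln z₀ = (ln z₁ − r·ln z₂)/(1 − r)
ln z₀ = (2.23001 − 0.67066×4.35671) / 0.32934 = -2.1008
z₀ = exp(-2.1008) = 0.1224 m

z₀ ≈ 0.122 m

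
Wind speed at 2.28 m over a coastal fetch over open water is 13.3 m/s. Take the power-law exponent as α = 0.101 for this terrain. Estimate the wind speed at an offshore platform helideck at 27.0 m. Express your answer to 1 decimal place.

Power-law profile: V₂ = V₁ · (z₂/z₁)^α
V₂ = 13.3 × (27.0/2.28)^0.101 = 13.3 × (11.8421)^0.101
    = 13.3 × 1.2836 = 17.0714 m/s

17.1 m/s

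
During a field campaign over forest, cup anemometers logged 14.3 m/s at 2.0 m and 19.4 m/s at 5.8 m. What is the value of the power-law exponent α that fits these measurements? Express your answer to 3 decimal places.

Power law: V₂/V₁ = (z₂/z₁)^α ⇒ α = ln(V₂/V₁) / ln(z₂/z₁)
α = ln(19.4/14.3) / ln(5.8/2.0) = ln(1.3566) / ln(2.9000)
  = 0.30501 / 1.06471 = 0.28648

α ≈ 0.286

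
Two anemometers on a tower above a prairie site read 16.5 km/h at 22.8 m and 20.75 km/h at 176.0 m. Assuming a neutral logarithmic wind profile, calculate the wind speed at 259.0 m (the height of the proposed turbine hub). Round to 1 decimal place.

21.6 km/h

Log law: V ∝ ln(z/z₀). From the pair, with r = V₁/V₂ = 0.79518,
ln z₀ = (ln z₁ − r·ln z₂)/(1 − r) = (3.1268 − 0.79518×5.1705)/0.20482 = -4.8077 → z₀ = 0.008167 m
V₃ = V₁ · ln(z₃/z₀)/ln(z₁/z₀) = 16.5 × 10.3645/7.9345 = 21.5534 km/h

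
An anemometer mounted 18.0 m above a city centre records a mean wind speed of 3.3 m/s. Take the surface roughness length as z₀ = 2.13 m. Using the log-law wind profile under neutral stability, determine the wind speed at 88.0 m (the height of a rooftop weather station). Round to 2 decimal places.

5.75 m/s

Log law: V(z) ∝ ln(z/z₀), so V₂/V₁ = ln(z₂/z₀) / ln(z₁/z₀).
ln(88.0/2.13) = 3.7212, ln(18.0/2.13) = 2.1342
V₂ = 3.3 × 3.7212/2.1342 = 3.3 × 1.7436 = 5.7538 m/s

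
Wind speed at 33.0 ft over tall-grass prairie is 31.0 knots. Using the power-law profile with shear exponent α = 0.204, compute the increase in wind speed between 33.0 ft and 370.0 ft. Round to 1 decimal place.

Power law: V₂ = V₁ · (z₂/z₁)^α = 31.0 × (11.2121)^0.204 = 50.7572 knots
ΔV = 50.7572 − 31.0 = 19.7572 knots

19.8 knots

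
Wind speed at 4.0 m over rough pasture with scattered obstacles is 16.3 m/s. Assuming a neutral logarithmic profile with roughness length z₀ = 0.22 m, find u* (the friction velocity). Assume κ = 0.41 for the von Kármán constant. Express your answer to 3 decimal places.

u* ≈ 2.304 m/s

Log law: V(z) = (u*/κ) · ln(z/z₀) ⇒ u* = κ · V / ln(z/z₀)
u* = 0.41 × 16.3 / ln(4.0/0.22) = 0.41 × 16.3 / 2.9004
   = 6.6830 / 2.9004 = 2.3041 m/s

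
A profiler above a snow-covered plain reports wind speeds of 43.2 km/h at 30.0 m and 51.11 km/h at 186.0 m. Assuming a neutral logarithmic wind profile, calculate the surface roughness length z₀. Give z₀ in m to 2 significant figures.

z₀ ≈ 0.0014 m

Log law: V(z) ∝ ln(z/z₀). With r = V₁/V₂ = 43.2/51.11 = 0.84524,
r · ln(z₂/z₀) = ln(z₁/z₀) ⇒ ln z₀ = (ln z₁ − r·ln z₂)/(1 − r)
ln z₀ = (3.40120 − 0.84524×5.22575) / 0.15476 = -6.5635
z₀ = exp(-6.5635) = 0.001411 m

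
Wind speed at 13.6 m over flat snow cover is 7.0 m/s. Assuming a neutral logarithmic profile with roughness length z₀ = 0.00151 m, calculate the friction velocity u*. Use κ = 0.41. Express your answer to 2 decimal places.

u* ≈ 0.32 m/s

Log law: V(z) = (u*/κ) · ln(z/z₀) ⇒ u* = κ · V / ln(z/z₀)
u* = 0.41 × 7.0 / ln(13.6/0.00151) = 0.41 × 7.0 / 9.1057
   = 2.8700 / 9.1057 = 0.3152 m/s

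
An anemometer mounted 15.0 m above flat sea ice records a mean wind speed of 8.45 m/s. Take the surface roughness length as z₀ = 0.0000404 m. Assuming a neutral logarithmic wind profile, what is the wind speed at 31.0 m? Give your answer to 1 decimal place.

8.9 m/s

Log law: V(z) ∝ ln(z/z₀), so V₂/V₁ = ln(z₂/z₀) / ln(z₁/z₀).
ln(31.0/0.0000404) = 13.5507, ln(15.0/0.0000404) = 12.8247
V₂ = 8.45 × 13.5507/12.8247 = 8.45 × 1.0566 = 8.9283 m/s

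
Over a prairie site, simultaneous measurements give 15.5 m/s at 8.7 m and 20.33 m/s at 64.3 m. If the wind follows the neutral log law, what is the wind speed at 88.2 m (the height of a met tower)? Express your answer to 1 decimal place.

Log law: V ∝ ln(z/z₀). From the pair, with r = V₁/V₂ = 0.76242,
ln z₀ = (ln z₁ − r·ln z₂)/(1 − r) = (2.1633 − 0.76242×4.1636)/0.23758 = -4.2557 → z₀ = 0.01418 m
V₃ = V₁ · ln(z₃/z₀)/ln(z₁/z₀) = 15.5 × 8.7353/6.4190 = 21.0932 m/s

21.1 m/s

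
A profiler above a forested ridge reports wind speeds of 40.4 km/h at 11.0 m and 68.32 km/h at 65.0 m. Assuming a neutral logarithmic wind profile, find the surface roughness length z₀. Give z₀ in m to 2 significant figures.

z₀ ≈ 0.84 m

Log law: V(z) ∝ ln(z/z₀). With r = V₁/V₂ = 40.4/68.32 = 0.59133,
r · ln(z₂/z₀) = ln(z₁/z₀) ⇒ ln z₀ = (ln z₁ − r·ln z₂)/(1 − r)
ln z₀ = (2.39790 − 0.59133×4.17439) / 0.40867 = -0.1727
z₀ = exp(-0.1727) = 0.8414 m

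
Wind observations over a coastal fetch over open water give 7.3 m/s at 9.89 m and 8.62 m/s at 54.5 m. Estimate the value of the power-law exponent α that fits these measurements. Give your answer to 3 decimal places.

Power law: V₂/V₁ = (z₂/z₁)^α ⇒ α = ln(V₂/V₁) / ln(z₂/z₁)
α = ln(8.62/7.3) / ln(54.5/9.89) = ln(1.1808) / ln(5.5106)
  = 0.16621 / 1.70668 = 0.09739

α ≈ 0.097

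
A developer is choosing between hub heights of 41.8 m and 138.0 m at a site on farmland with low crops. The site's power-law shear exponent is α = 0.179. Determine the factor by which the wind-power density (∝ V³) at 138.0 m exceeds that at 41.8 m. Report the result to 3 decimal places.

1.899

Speed ratio: V_B/V_A = (z_B/z_A)^α = (138.0/41.8)^0.179 = (3.3014)^0.179 = 1.23836
Power-density ratio: P_B/P_A = (V_B/V_A)³ = (1.23836)³ = 1.89908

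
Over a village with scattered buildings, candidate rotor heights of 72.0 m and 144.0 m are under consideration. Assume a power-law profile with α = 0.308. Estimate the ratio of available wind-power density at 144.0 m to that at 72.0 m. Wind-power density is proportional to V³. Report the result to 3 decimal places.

1.897

Speed ratio: V_B/V_A = (z_B/z_A)^α = (144.0/72.0)^0.308 = (2.0000)^0.308 = 1.23799
Power-density ratio: P_B/P_A = (V_B/V_A)³ = (1.23799)³ = 1.89737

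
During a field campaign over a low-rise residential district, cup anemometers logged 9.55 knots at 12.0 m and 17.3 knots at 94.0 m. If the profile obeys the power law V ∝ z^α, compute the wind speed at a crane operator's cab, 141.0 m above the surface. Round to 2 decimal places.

19.45 knots

First find α: α = ln(V₂/V₁)/ln(z₂/z₁) = ln(17.3/9.55)/ln(94.0/12.0) = 0.59417/2.05839 = 0.2887
Extrapolate from 94.0 m to 141.0 m: V₃ = 17.3 × (141.0/94.0)^0.2887 = 17.3 × 1.1242 = 19.4480 knots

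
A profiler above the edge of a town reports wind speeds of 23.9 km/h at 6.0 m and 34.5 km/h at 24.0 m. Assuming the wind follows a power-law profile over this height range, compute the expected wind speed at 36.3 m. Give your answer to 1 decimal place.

38.5 km/h

First find α: α = ln(V₂/V₁)/ln(z₂/z₁) = ln(34.5/23.9)/ln(24.0/6.0) = 0.36708/1.38629 = 0.2648
Extrapolate from 24.0 m to 36.3 m: V₃ = 34.5 × (36.3/24.0)^0.2648 = 34.5 × 1.1158 = 38.4947 km/h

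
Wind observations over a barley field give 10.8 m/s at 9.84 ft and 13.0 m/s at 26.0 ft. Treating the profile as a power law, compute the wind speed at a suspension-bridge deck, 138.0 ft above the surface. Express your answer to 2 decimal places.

17.88 m/s

First find α: α = ln(V₂/V₁)/ln(z₂/z₁) = ln(13.0/10.8)/ln(26.0/9.84) = 0.18540/0.97164 = 0.1908
Extrapolate from 26.0 ft to 138.0 ft: V₃ = 13.0 × (138.0/26.0)^0.1908 = 13.0 × 1.3751 = 17.8758 m/s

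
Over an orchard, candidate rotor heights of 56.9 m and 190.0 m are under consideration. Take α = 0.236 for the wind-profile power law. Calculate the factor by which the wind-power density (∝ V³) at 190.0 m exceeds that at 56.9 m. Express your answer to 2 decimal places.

2.35

Speed ratio: V_B/V_A = (z_B/z_A)^α = (190.0/56.9)^0.236 = (3.3392)^0.236 = 1.32917
Power-density ratio: P_B/P_A = (V_B/V_A)³ = (1.32917)³ = 2.34822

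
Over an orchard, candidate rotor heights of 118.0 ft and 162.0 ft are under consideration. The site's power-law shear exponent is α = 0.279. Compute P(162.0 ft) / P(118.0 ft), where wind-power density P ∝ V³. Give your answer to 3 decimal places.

1.304

Speed ratio: V_B/V_A = (z_B/z_A)^α = (162.0/118.0)^0.279 = (1.3729)^0.279 = 1.09245
Power-density ratio: P_B/P_A = (V_B/V_A)³ = (1.09245)³ = 1.30376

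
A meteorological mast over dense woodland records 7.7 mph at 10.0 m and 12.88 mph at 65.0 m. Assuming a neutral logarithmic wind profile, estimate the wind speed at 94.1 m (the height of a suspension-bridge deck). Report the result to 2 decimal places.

13.90 mph

Log law: V ∝ ln(z/z₀). From the pair, with r = V₁/V₂ = 0.59783,
ln z₀ = (ln z₁ − r·ln z₂)/(1 − r) = (2.3026 − 0.59783×4.1744)/0.40217 = -0.4798 → z₀ = 0.6189 m
V₃ = V₁ · ln(z₃/z₀)/ln(z₁/z₀) = 7.7 × 5.0242/2.7824 = 13.9039 mph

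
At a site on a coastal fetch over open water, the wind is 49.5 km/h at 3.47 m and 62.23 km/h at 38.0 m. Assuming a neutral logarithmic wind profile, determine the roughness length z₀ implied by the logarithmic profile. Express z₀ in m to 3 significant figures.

z₀ ≈ 0.000315 m

Log law: V(z) ∝ ln(z/z₀). With r = V₁/V₂ = 49.5/62.23 = 0.79544,
r · ln(z₂/z₀) = ln(z₁/z₀) ⇒ ln z₀ = (ln z₁ − r·ln z₂)/(1 − r)
ln z₀ = (1.24415 − 0.79544×3.63759) / 0.20456 = -8.0626
z₀ = exp(-8.0626) = 0.0003151 m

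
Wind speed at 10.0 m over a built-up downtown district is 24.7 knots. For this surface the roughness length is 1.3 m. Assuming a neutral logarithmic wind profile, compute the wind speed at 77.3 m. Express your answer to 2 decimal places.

Log law: V(z) ∝ ln(z/z₀), so V₂/V₁ = ln(z₂/z₀) / ln(z₁/z₀).
ln(77.3/1.3) = 4.0853, ln(10.0/1.3) = 2.0402
V₂ = 24.7 × 4.0853/2.0402 = 24.7 × 2.0024 = 49.4592 knots

49.46 knots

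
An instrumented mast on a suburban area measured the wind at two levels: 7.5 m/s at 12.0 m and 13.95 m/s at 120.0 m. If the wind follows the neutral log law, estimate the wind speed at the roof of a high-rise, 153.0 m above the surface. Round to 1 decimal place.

14.6 m/s

Log law: V ∝ ln(z/z₀). From the pair, with r = V₁/V₂ = 0.53763,
ln z₀ = (ln z₁ − r·ln z₂)/(1 − r) = (2.4849 − 0.53763×4.7875)/0.46237 = -0.1925 → z₀ = 0.8249 m
V₃ = V₁ · ln(z₃/z₀)/ln(z₁/z₀) = 7.5 × 5.2230/2.6774 = 14.6305 m/s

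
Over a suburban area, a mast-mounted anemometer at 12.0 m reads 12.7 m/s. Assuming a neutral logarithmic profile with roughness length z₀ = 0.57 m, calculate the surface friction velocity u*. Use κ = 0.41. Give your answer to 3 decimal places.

u* ≈ 1.709 m/s

Log law: V(z) = (u*/κ) · ln(z/z₀) ⇒ u* = κ · V / ln(z/z₀)
u* = 0.41 × 12.7 / ln(12.0/0.57) = 0.41 × 12.7 / 3.0470
   = 5.2070 / 3.0470 = 1.7089 m/s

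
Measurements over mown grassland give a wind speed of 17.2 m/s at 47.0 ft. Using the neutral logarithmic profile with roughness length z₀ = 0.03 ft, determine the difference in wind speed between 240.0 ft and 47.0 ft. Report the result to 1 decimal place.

Log law: V₂ = V₁ · ln(z₂/z₀)/ln(z₁/z₀) = 17.2 × 8.9872/7.3567 = 21.0121 m/s
ΔV = 21.0121 − 17.2 = 3.8121 m/s

3.8 m/s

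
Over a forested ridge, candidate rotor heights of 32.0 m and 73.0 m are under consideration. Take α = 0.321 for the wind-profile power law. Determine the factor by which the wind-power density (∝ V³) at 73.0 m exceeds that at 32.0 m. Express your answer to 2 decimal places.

2.21

Speed ratio: V_B/V_A = (z_B/z_A)^α = (73.0/32.0)^0.321 = (2.2812)^0.321 = 1.30309
Power-density ratio: P_B/P_A = (V_B/V_A)³ = (1.30309)³ = 2.21269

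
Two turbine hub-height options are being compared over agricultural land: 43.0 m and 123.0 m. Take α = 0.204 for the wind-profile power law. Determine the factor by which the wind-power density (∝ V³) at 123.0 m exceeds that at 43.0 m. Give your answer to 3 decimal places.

1.903

Speed ratio: V_B/V_A = (z_B/z_A)^α = (123.0/43.0)^0.204 = (2.8605)^0.204 = 1.23912
Power-density ratio: P_B/P_A = (V_B/V_A)³ = (1.23912)³ = 1.90256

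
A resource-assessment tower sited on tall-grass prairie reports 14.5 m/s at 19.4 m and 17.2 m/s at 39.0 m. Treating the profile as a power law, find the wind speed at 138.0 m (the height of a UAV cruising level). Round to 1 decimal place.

First find α: α = ln(V₂/V₁)/ln(z₂/z₁) = ln(17.2/14.5)/ln(39.0/19.4) = 0.17076/0.69829 = 0.2445
Extrapolate from 39.0 m to 138.0 m: V₃ = 17.2 × (138.0/39.0)^0.2445 = 17.2 × 1.3621 = 23.4281 m/s

23.4 m/s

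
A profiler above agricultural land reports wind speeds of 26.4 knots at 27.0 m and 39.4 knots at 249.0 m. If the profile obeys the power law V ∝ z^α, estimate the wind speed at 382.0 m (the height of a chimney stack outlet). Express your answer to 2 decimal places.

42.56 knots

First find α: α = ln(V₂/V₁)/ln(z₂/z₁) = ln(39.4/26.4)/ln(249.0/27.0) = 0.40040/2.22162 = 0.1802
Extrapolate from 249.0 m to 382.0 m: V₃ = 39.4 × (382.0/249.0)^0.1802 = 39.4 × 1.0802 = 42.5593 knots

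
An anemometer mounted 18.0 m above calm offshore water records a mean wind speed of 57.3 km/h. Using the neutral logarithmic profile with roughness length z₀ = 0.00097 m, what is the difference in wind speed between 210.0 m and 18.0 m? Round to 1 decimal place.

14.3 km/h

Log law: V₂ = V₁ · ln(z₂/z₀)/ln(z₁/z₀) = 57.3 × 12.2853/9.8286 = 71.6226 km/h
ΔV = 71.6226 − 57.3 = 14.3226 km/h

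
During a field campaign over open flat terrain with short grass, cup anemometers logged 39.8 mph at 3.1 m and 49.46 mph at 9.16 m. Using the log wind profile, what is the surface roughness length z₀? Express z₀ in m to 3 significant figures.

z₀ ≈ 0.0357 m

Log law: V(z) ∝ ln(z/z₀). With r = V₁/V₂ = 39.8/49.46 = 0.80469,
r · ln(z₂/z₀) = ln(z₁/z₀) ⇒ ln z₀ = (ln z₁ − r·ln z₂)/(1 − r)
ln z₀ = (1.13140 − 0.80469×2.21485) / 0.19531 = -3.3325
z₀ = exp(-3.3325) = 0.03570 m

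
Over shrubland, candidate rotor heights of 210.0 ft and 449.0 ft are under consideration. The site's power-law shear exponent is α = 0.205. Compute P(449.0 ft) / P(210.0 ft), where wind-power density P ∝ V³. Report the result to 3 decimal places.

1.596

Speed ratio: V_B/V_A = (z_B/z_A)^α = (449.0/210.0)^0.205 = (2.1381)^0.205 = 1.16857
Power-density ratio: P_B/P_A = (V_B/V_A)³ = (1.16857)³ = 1.59576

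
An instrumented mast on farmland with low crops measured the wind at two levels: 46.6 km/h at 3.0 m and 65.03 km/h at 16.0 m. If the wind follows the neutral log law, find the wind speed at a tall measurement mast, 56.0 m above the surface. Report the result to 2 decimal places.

78.82 km/h

Log law: V ∝ ln(z/z₀). From the pair, with r = V₁/V₂ = 0.71659,
ln z₀ = (ln z₁ − r·ln z₂)/(1 − r) = (1.0986 − 0.71659×2.7726)/0.28341 = -3.1340 → z₀ = 0.04354 m
V₃ = V₁ · ln(z₃/z₀)/ln(z₁/z₀) = 46.6 × 7.1594/4.2326 = 78.8226 km/h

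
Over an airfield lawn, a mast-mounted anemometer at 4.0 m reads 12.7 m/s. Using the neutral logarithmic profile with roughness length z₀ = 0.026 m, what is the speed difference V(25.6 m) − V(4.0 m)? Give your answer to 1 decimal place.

4.7 m/s

Log law: V₂ = V₁ · ln(z₂/z₀)/ln(z₁/z₀) = 12.7 × 6.8923/5.0360 = 17.3813 m/s
ΔV = 17.3813 − 12.7 = 4.6813 m/s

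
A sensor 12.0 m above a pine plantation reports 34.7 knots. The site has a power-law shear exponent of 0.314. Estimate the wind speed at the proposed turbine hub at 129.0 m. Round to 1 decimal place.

Power-law profile: V₂ = V₁ · (z₂/z₁)^α
V₂ = 34.7 × (129.0/12.0)^0.314 = 34.7 × (10.7500)^0.314
    = 34.7 × 2.1080 = 73.1462 knots

73.1 knots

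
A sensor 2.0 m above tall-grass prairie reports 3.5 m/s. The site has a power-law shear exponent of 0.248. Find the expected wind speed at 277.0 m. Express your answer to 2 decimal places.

Power-law profile: V₂ = V₁ · (z₂/z₁)^α
V₂ = 3.5 × (277.0/2.0)^0.248 = 3.5 × (138.5000)^0.248
    = 3.5 × 3.3969 = 11.8891 m/s

11.89 m/s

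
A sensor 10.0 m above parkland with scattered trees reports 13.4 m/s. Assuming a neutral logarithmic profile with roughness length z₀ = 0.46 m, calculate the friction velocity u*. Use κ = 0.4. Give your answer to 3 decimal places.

Log law: V(z) = (u*/κ) · ln(z/z₀) ⇒ u* = κ · V / ln(z/z₀)
u* = 0.4 × 13.4 / ln(10.0/0.46) = 0.4 × 13.4 / 3.0791
   = 5.3600 / 3.0791 = 1.7408 m/s

u* ≈ 1.741 m/s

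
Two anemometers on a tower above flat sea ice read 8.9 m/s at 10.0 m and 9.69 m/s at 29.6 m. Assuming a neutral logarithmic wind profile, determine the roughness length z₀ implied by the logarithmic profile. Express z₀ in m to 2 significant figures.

Log law: V(z) ∝ ln(z/z₀). With r = V₁/V₂ = 8.9/9.69 = 0.91847,
r · ln(z₂/z₀) = ln(z₁/z₀) ⇒ ln z₀ = (ln z₁ − r·ln z₂)/(1 − r)
ln z₀ = (2.30259 − 0.91847×3.38777) / 0.08153 = -9.9230
z₀ = exp(-9.9230) = 0.00004904 m

z₀ ≈ 0.000049 m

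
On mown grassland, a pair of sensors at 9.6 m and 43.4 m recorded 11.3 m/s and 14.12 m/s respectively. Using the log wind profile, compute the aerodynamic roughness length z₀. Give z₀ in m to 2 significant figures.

Log law: V(z) ∝ ln(z/z₀). With r = V₁/V₂ = 11.3/14.12 = 0.80028,
r · ln(z₂/z₀) = ln(z₁/z₀) ⇒ ln z₀ = (ln z₁ − r·ln z₂)/(1 − r)
ln z₀ = (2.26176 − 0.80028×3.77046) / 0.19972 = -3.7837
z₀ = exp(-3.7837) = 0.02274 m

z₀ ≈ 0.023 m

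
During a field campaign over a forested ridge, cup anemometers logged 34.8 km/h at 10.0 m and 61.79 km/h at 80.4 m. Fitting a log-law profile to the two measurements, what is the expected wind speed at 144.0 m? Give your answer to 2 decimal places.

Log law: V ∝ ln(z/z₀). From the pair, with r = V₁/V₂ = 0.56320,
ln z₀ = (ln z₁ − r·ln z₂)/(1 − r) = (2.3026 − 0.56320×4.3870)/0.43680 = -0.3850 → z₀ = 0.6804 m
V₃ = V₁ · ln(z₃/z₀)/ln(z₁/z₀) = 34.8 × 5.3548/2.6876 = 69.3363 km/h

69.34 km/h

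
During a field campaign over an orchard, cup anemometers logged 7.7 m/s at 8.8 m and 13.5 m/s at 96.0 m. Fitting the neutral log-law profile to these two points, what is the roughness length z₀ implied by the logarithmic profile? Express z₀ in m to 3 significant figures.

z₀ ≈ 0.369 m

Log law: V(z) ∝ ln(z/z₀). With r = V₁/V₂ = 7.7/13.5 = 0.57037,
r · ln(z₂/z₀) = ln(z₁/z₀) ⇒ ln z₀ = (ln z₁ − r·ln z₂)/(1 − r)
ln z₀ = (2.17475 − 0.57037×4.56435) / 0.42963 = -0.9976
z₀ = exp(-0.9976) = 0.3687 m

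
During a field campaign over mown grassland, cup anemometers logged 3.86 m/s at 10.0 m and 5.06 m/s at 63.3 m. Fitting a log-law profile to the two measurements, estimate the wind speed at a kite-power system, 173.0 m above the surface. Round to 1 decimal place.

5.7 m/s

Log law: V ∝ ln(z/z₀). From the pair, with r = V₁/V₂ = 0.76285,
ln z₀ = (ln z₁ − r·ln z₂)/(1 − r) = (2.3026 − 0.76285×4.1479)/0.23715 = -3.6331 → z₀ = 0.02643 m
V₃ = V₁ · ln(z₃/z₀)/ln(z₁/z₀) = 3.86 × 8.7864/5.9357 = 5.7138 m/s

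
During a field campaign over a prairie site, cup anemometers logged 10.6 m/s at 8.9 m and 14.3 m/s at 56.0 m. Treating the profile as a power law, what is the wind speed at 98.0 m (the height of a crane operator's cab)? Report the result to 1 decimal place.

First find α: α = ln(V₂/V₁)/ln(z₂/z₁) = ln(14.3/10.6)/ln(56.0/8.9) = 0.29941/1.83930 = 0.1628
Extrapolate from 56.0 m to 98.0 m: V₃ = 14.3 × (98.0/56.0)^0.1628 = 14.3 × 1.0954 = 15.6638 m/s

15.7 m/s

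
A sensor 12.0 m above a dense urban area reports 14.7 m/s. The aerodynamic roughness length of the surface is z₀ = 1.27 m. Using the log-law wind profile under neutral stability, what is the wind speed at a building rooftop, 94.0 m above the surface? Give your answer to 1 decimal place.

28.2 m/s

Log law: V(z) ∝ ln(z/z₀), so V₂/V₁ = ln(z₂/z₀) / ln(z₁/z₀).
ln(94.0/1.27) = 4.3043, ln(12.0/1.27) = 2.2459
V₂ = 14.7 × 4.3043/2.2459 = 14.7 × 1.9165 = 28.1727 m/s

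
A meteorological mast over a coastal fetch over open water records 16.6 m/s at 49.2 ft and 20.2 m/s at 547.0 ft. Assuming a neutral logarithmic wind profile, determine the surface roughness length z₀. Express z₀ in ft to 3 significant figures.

Log law: V(z) ∝ ln(z/z₀). With r = V₁/V₂ = 16.6/20.2 = 0.82178,
r · ln(z₂/z₀) = ln(z₁/z₀) ⇒ ln z₀ = (ln z₁ − r·ln z₂)/(1 − r)
ln z₀ = (3.89589 − 0.82178×6.30445) / 0.17822 = -7.2102
z₀ = exp(-7.2102) = 0.0007390 ft

z₀ ≈ 0.000739 ft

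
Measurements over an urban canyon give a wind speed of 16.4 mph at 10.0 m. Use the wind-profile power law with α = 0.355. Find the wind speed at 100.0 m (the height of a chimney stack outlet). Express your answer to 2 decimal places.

Power-law profile: V₂ = V₁ · (z₂/z₁)^α
V₂ = 16.4 × (100.0/10.0)^0.355 = 16.4 × (10.0000)^0.355
    = 16.4 × 2.2646 = 37.1402 mph

37.14 mph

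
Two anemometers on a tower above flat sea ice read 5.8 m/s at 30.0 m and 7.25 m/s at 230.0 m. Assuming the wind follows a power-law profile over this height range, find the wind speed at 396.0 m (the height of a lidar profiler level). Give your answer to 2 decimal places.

First find α: α = ln(V₂/V₁)/ln(z₂/z₁) = ln(7.25/5.8)/ln(230.0/30.0) = 0.22314/2.03688 = 0.1096
Extrapolate from 230.0 m to 396.0 m: V₃ = 7.25 × (396.0/230.0)^0.1096 = 7.25 × 1.0613 = 7.6946 m/s

7.69 m/s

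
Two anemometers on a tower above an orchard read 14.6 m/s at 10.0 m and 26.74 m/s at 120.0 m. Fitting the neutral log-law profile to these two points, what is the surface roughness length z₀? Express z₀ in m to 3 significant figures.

z₀ ≈ 0.504 m

Log law: V(z) ∝ ln(z/z₀). With r = V₁/V₂ = 14.6/26.74 = 0.54600,
r · ln(z₂/z₀) = ln(z₁/z₀) ⇒ ln z₀ = (ln z₁ − r·ln z₂)/(1 − r)
ln z₀ = (2.30259 − 0.54600×4.78749) / 0.45400 = -0.6859
z₀ = exp(-0.6859) = 0.5037 m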